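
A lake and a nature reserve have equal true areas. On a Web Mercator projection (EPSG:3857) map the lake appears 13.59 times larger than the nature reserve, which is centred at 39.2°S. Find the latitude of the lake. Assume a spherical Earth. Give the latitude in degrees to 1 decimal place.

For equal true areas on Mercator, apparent areas scale as sec²φ, so the ratio is cos²φ₂ / cos²φ₁.
cos²φ₂ / cos²φ₁ = 13.59  ⇒  cos φ₁ = cos 39.2° / √13.59 = 0.7749/3.686 = 0.2102.
φ₁ = arccos(0.2102) ≈ 77.9°.

77.9°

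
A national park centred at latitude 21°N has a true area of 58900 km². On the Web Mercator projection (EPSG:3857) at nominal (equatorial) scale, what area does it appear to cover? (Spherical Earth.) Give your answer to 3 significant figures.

67600 km²

Mercator is conformal, so the point scale is isotropic: h = k = sec φ = 1/cos φ.
Areal scale = k² = sec²φ = 1/cos²(21°) = 1/0.9336² = 1.147.
Apparent area = 58900 × 1.147 ≈ 67600 km².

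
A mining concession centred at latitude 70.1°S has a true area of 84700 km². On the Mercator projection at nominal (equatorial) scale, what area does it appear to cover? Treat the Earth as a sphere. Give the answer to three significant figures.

731000 km²

For Mercator, h = k = sec φ (a conformal cylindrical projection has a single point scale, 1/cos φ).
Areal scale = k² = sec²φ = 1/cos²(70.1°) = 1/0.3404² = 8.631.
Apparent area = 84700 × 8.631 ≈ 731000 km².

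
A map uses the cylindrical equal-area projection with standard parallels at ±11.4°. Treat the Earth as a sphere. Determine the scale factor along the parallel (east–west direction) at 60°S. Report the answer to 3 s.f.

1.96

Cylindrical equal-area (φ₀ = 11.4°): h = cos φ / cos 11.4° along meridians, k = cos 11.4° / cos φ along parallels; h·k = 1.
k = cos 11.4° / cos 60° = 0.9803/0.5000 = 1.961.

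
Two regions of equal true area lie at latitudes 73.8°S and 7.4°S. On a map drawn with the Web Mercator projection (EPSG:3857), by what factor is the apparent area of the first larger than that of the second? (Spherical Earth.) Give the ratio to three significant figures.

Mercator areal scale is sec²φ.
At 73.8°: sec²(73.8°) = 1/0.2790² = 12.85.
At 7.4°: sec²(7.4°) = 1/0.9917² = 1.017.
Ratio = 12.85/1.017 = cos²(7.4°)/cos²(73.8°) ≈ 12.6.

12.6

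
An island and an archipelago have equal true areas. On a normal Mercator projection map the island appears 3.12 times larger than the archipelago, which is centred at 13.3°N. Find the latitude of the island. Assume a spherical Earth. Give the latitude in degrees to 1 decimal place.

56.6°

On Mercator, (apparent₁)/(apparent₂) = sec²φ₁ / sec²φ₂ when true areas are equal.
cos²φ₂ / cos²φ₁ = 3.12  ⇒  cos φ₁ = cos 13.3° / √3.12 = 0.9732/1.766 = 0.5510.
φ₁ = arccos(0.5510) ≈ 56.6°.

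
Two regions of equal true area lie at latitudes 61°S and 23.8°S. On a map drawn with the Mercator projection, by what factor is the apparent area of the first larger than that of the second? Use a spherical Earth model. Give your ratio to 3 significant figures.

On Mercator, area is exaggerated by sec²φ = 1/cos²φ.
At 61°: sec²(61°) = 1/0.4848² = 4.255.
At 23.8°: sec²(23.8°) = 1/0.9150² = 1.195.
Ratio = 4.255/1.195 = cos²(23.8°)/cos²(61°) ≈ 3.56.

3.56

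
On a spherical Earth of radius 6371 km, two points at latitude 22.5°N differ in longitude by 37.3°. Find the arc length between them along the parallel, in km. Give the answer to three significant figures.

Arc length along a parallel = R cos φ · Δλ (with Δλ in radians).
= 6371 × cos 22.5° × (37.3° × π/180) = 6371 × 0.9239 × 0.6510 ≈ 3830 km.

3830 km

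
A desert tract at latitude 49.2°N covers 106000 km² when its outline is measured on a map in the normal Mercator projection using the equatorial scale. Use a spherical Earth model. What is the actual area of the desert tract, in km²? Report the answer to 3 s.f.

The Mercator projection is conformal; its linear scale factor is the same in every direction and equals sec φ = 1/cos φ.
Areal scale = k² = sec²φ = 1/cos²(49.2°) = 1/0.6534² = 2.342.
True area = apparent / (areal scale) = 106000 / 2.342 ≈ 45300 km².

45300 km²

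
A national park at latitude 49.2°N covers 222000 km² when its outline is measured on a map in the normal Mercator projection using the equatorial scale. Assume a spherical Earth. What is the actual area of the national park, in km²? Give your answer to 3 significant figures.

For Mercator, h = k = sec φ (a conformal cylindrical projection has a single point scale, 1/cos φ).
Areal scale = k² = sec²φ = 1/cos²(49.2°) = 1/0.6534² = 2.342.
True area = apparent / (areal scale) = 222000 / 2.342 ≈ 94800 km².

94800 km²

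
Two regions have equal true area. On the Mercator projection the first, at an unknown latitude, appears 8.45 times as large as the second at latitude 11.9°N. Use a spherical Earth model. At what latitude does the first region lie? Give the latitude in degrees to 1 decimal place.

On Mercator, (apparent₁)/(apparent₂) = sec²φ₁ / sec²φ₂ when true areas are equal.
cos²φ₂ / cos²φ₁ = 8.45  ⇒  cos φ₁ = cos 11.9° / √8.45 = 0.9785/2.907 = 0.3366.
φ₁ = arccos(0.3366) ≈ 70.3°.

70.3°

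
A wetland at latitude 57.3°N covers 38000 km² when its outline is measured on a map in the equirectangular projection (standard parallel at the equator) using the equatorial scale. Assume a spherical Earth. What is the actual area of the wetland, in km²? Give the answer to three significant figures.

20500 km²

Plate carrée maps x = Rλ, y = Rφ. The meridian scale is h = 1 and the parallel scale is k = 1/cos φ = sec φ.
Areal scale = h·k = 1 × sec φ; at 57.3°, h = 1.000, k = 1.851, so h·k = 1.851.
True area = apparent / (areal scale) = 38000 / 1.851 ≈ 20500 km².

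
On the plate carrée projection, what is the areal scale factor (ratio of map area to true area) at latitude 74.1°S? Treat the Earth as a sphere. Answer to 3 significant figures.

3.65

For the equirectangular projection with φ₀ = 0 (plate carrée), h = 1 along meridians and k = sec φ along parallels.
Areal scale = h·k = 1 × sec φ; at 74.1°, h = 1.000, k = 3.650, so h·k = 3.650.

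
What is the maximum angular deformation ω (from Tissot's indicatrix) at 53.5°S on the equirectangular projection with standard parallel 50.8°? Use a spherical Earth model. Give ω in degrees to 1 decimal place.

3.5°

The equidistant cylindrical projection with φ₀ = 50.8° has h = 1 (meridians true) and k = cos φ₀ / cos φ along parallels.
At 53.5°: h = 1.000, k = 1.063; principal scales a = 1.063, b = 1.000.
sin(ω/2) = (a − b)/(a + b) = 0.06255/2.063 = 0.03033, so ω = 2 arcsin(0.03033) ≈ 3.5°.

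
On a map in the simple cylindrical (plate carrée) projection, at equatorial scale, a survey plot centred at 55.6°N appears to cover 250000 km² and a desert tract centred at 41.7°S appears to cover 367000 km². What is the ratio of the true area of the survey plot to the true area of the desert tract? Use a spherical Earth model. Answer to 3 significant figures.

On the plate carrée, areal scale = h·k = 1 × sec φ, so true area = apparent × cos φ.
True area of survey plot: 250000 × cos(55.6°) = 250000 × 0.5650 = 141200 km².
True area of desert tract: 367000 × cos(41.7°) = 367000 × 0.7466 = 274000 km².
Ratio = 141200 / 274000 ≈ 0.515.

0.515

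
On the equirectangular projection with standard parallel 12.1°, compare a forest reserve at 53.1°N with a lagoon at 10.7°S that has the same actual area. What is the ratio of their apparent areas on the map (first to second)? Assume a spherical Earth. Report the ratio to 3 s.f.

The equidistant cylindrical projection with φ₀ = 12.1° has h = 1 (meridians true) and k = cos φ₀ / cos φ along parallels.
Areal scale at 53.1°: h·k = 1.000 × 1.628 = 1.628.
Areal scale at 10.7°: h·k = 1.000 × 0.9951 = 0.9951.
Ratio = 1.628/0.9951 ≈ 1.64.

1.64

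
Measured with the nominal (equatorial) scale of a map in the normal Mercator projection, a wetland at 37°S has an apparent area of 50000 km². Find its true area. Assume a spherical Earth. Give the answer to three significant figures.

31900 km²

The Mercator projection is conformal; its linear scale factor is the same in every direction and equals sec φ = 1/cos φ.
Areal scale = k² = sec²φ = 1/cos²(37°) = 1/0.7986² = 1.568.
True area = apparent / (areal scale) = 50000 / 1.568 ≈ 31900 km².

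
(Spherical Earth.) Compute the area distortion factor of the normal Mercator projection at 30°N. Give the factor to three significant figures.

Mercator is conformal, so the point scale is isotropic: h = k = sec φ = 1/cos φ.
Areal scale = k² = sec²φ = 1/cos²(30°) = 1/0.8660² = 1.333.

1.33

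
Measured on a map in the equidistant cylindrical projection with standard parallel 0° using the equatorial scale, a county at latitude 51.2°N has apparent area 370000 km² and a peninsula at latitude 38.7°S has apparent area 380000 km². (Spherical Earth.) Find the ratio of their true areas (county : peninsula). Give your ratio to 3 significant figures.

Plate carrée has h = 1 and k = sec φ, giving areal scale sec φ; true area = (apparent area) · cos φ.
True area of county: 370000 × cos(51.2°) = 370000 × 0.6266 = 231800 km².
True area of peninsula: 380000 × cos(38.7°) = 380000 × 0.7804 = 296600 km².
Ratio = 231800 / 296600 ≈ 0.782.

0.782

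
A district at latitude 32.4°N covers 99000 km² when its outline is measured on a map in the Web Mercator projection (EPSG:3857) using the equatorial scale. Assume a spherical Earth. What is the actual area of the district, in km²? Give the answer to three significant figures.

70600 km²

For Mercator, h = k = sec φ (a conformal cylindrical projection has a single point scale, 1/cos φ).
Areal scale = k² = sec²φ = 1/cos²(32.4°) = 1/0.8443² = 1.403.
True area = apparent / (areal scale) = 99000 / 1.403 ≈ 70600 km².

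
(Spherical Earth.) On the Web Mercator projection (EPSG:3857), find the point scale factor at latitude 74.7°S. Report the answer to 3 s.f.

3.79

For Mercator, h = k = sec φ (a conformal cylindrical projection has a single point scale, 1/cos φ).
k = 1/cos 74.7° = 1/0.2639 = 3.790.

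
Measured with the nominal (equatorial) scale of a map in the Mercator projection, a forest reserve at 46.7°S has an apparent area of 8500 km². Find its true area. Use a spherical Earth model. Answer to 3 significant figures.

4000 km²

Mercator is conformal, so the point scale is isotropic: h = k = sec φ = 1/cos φ.
Areal scale = k² = sec²φ = 1/cos²(46.7°) = 1/0.6858² = 2.126.
True area = apparent / (areal scale) = 8500 / 2.126 ≈ 4000 km².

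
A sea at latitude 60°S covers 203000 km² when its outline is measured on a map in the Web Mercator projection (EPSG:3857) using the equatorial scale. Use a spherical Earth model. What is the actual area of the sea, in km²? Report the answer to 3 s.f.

Mercator is conformal, so the point scale is isotropic: h = k = sec φ = 1/cos φ.
Areal scale = k² = sec²φ = 1/cos²(60°) = 1/0.5000² = 4.000.
True area = apparent / (areal scale) = 203000 / 4.000 ≈ 50800 km².

50800 km²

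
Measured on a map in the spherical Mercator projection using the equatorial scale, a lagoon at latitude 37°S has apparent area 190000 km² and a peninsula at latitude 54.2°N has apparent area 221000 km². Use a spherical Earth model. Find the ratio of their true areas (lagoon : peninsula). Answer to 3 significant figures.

On Mercator the areal scale is sec²φ, so true area = apparent × cos²φ.
True area of lagoon: 190000 × cos²(37°) = 190000 × 0.6378 = 121200 km².
True area of peninsula: 221000 × cos²(54.2°) = 221000 × 0.3422 = 75620 km².
Ratio = 121200 / 75620 ≈ 1.60.

1.60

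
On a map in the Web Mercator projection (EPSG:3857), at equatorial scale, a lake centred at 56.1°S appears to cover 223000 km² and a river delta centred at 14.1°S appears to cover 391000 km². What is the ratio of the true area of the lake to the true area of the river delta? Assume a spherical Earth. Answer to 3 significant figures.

Mercator's areal exaggeration is sec²φ; hence true area = (apparent area) · cos²φ.
True area of lake: 223000 × cos²(56.1°) = 223000 × 0.3111 = 69370 km².
True area of river delta: 391000 × cos²(14.1°) = 391000 × 0.9407 = 367800 km².
Ratio = 69370 / 367800 ≈ 0.189.

0.189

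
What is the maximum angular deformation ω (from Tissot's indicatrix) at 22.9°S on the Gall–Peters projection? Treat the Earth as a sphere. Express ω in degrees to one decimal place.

Gall–Peters is a cylindrical equal-area projection with standard parallels at ±45°. A cylindrical equal-area projection with standard parallel φ₀ has meridian scale h = cos φ / cos φ₀ and parallel scale k = cos φ₀ / cos φ (so areas are preserved, h·k = 1).
At 22.9°: h = 1.303, k = 0.7676; principal scales a = 1.303, b = 0.7676.
sin(ω/2) = (a − b)/(a + b) = 0.5351/2.070 = 0.2585, so ω = 2 arcsin(0.2585) ≈ 30.0°.

30.0°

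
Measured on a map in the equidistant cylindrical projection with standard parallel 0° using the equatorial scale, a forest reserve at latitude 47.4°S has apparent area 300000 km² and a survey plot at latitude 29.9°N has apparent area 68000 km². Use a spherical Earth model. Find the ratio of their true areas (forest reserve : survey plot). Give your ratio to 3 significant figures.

Plate carrée has h = 1 and k = sec φ, giving areal scale sec φ; true area = (apparent area) · cos φ.
True area of forest reserve: 300000 × cos(47.4°) = 300000 × 0.6769 = 203100 km².
True area of survey plot: 68000 × cos(29.9°) = 68000 × 0.8669 = 58950 km².
Ratio = 203100 / 58950 ≈ 3.44.

3.44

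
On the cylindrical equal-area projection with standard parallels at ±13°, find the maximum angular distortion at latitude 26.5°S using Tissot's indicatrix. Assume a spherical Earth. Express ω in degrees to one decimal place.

9.7°

For cylindrical equal-area with standard parallel φ₀, h = cos φ / cos φ₀ and k = cos φ₀ / cos φ, so h·k = 1.
At 26.5°: h = 0.9185, k = 1.089; principal scales a = 1.089, b = 0.9185.
sin(ω/2) = (a − b)/(a + b) = 0.1703/2.007 = 0.08484, so ω = 2 arcsin(0.08484) ≈ 9.7°.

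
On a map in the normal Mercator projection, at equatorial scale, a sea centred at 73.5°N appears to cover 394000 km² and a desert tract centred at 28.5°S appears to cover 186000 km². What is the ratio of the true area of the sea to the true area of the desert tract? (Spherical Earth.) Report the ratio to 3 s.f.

On Mercator the areal scale is sec²φ, so true area = apparent × cos²φ.
True area of sea: 394000 × cos²(73.5°) = 394000 × 0.08066 = 31780 km².
True area of desert tract: 186000 × cos²(28.5°) = 186000 × 0.7723 = 143700 km².
Ratio = 31780 / 143700 ≈ 0.221.

0.221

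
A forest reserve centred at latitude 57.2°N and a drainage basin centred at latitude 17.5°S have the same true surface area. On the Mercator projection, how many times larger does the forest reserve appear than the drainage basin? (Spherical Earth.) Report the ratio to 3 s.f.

On Mercator, area is exaggerated by sec²φ = 1/cos²φ.
At 57.2°: sec²(57.2°) = 1/0.5417² = 3.408.
At 17.5°: sec²(17.5°) = 1/0.9537² = 1.099.
Ratio = 3.408/1.099 = cos²(17.5°)/cos²(57.2°) ≈ 3.10.

3.10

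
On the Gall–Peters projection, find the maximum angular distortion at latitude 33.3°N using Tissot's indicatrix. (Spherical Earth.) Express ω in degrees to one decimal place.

The Gall–Peters projection is cylindrical equal-area with φ₀ = 45°. For cylindrical equal-area with standard parallel φ₀, h = cos φ / cos φ₀ and k = cos φ₀ / cos φ, so h·k = 1.
At 33.3°: h = 1.182, k = 0.8460; principal scales a = 1.182, b = 0.8460.
sin(ω/2) = (a − b)/(a + b) = 0.3360/2.028 = 0.1657, so ω = 2 arcsin(0.1657) ≈ 19.1°.

19.1°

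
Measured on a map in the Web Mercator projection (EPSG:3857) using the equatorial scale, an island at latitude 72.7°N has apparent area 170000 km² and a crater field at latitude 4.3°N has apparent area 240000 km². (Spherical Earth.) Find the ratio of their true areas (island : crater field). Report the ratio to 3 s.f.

On Mercator the areal scale is sec²φ, so true area = apparent × cos²φ.
True area of island: 170000 × cos²(72.7°) = 170000 × 0.08843 = 15030 km².
True area of crater field: 240000 × cos²(4.3°) = 240000 × 0.9944 = 238700 km².
Ratio = 15030 / 238700 ≈ 0.0630.

0.0630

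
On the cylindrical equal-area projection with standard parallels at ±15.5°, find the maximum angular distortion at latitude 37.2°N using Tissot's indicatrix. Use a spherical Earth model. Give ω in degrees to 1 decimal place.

21.7°

For cylindrical equal-area with standard parallel φ₀, h = cos φ / cos φ₀ and k = cos φ₀ / cos φ, so h·k = 1.
At 37.2°: h = 0.8266, k = 1.210; principal scales a = 1.210, b = 0.8266.
sin(ω/2) = (a − b)/(a + b) = 0.3832/2.036 = 0.1882, so ω = 2 arcsin(0.1882) ≈ 21.7°.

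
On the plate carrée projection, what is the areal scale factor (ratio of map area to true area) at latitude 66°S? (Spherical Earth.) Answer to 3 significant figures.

Plate carrée maps x = Rλ, y = Rφ. The meridian scale is h = 1 and the parallel scale is k = 1/cos φ = sec φ.
Areal scale = h·k = 1 × sec φ; at 66°, h = 1.000, k = 2.459, so h·k = 2.459.

2.46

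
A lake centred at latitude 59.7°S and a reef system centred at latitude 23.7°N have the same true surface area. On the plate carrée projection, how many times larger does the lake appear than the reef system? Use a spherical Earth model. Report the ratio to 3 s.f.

1.81

In the plate carrée (x = Rλ, y = Rφ), meridians are true-scale (h = 1) and parallels are stretched by k = sec φ.
Areal scale at 59.7°: h·k = 1.000 × 1.982 = 1.982.
Areal scale at 23.7°: h·k = 1.000 × 1.092 = 1.092.
Ratio = 1.982/1.092 ≈ 1.81.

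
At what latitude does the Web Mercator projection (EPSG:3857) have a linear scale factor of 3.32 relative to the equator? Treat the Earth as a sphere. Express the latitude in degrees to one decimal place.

Mercator scale is k = sec φ = 1/cos φ.
1/cos φ = 3.32  ⇒  cos φ = 0.3012  ⇒  φ = arccos(0.3012) ≈ 72.5°.

72.5°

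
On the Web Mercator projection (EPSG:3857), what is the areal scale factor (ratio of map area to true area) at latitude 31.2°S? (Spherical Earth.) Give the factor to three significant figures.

1.37

For Mercator, h = k = sec φ (a conformal cylindrical projection has a single point scale, 1/cos φ).
Areal scale = k² = sec²φ = 1/cos²(31.2°) = 1/0.8554² = 1.367.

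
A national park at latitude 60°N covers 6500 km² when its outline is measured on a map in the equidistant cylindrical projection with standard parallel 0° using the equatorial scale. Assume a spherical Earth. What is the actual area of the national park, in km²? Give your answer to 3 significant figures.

3250 km²

Plate carrée maps x = Rλ, y = Rφ. The meridian scale is h = 1 and the parallel scale is k = 1/cos φ = sec φ.
Areal scale = h·k = 1 × sec φ; at 60°, h = 1.000, k = 2.000, so h·k = 2.000.
True area = apparent / (areal scale) = 6500 / 2.000 ≈ 3250 km².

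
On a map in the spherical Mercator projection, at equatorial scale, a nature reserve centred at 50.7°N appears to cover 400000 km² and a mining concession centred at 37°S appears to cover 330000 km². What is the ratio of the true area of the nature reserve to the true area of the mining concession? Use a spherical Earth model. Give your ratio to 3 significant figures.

0.762

On Mercator the areal scale is sec²φ, so true area = apparent × cos²φ.
True area of nature reserve: 400000 × cos²(50.7°) = 400000 × 0.4012 = 160500 km².
True area of mining concession: 330000 × cos²(37°) = 330000 × 0.6378 = 210500 km².
Ratio = 160500 / 210500 ≈ 0.762.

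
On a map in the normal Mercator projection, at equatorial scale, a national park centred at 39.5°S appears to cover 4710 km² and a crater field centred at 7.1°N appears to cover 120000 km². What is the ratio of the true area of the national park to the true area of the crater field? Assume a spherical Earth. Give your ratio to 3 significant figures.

0.0237

On Mercator the areal scale is sec²φ, so true area = apparent × cos²φ.
True area of national park: 4710 × cos²(39.5°) = 4710 × 0.5954 = 2804 km².
True area of crater field: 120000 × cos²(7.1°) = 120000 × 0.9847 = 118200 km².
Ratio = 2804 / 118200 ≈ 0.0237.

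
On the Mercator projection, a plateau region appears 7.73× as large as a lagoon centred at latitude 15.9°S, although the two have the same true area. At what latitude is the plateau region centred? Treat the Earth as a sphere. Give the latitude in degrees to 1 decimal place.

69.8°

Mercator areal scale is sec²φ, so apparent-area ratio = sec²φ₁ / sec²φ₂ = cos²φ₂ / cos²φ₁.
cos²φ₂ / cos²φ₁ = 7.73  ⇒  cos φ₁ = cos 15.9° / √7.73 = 0.9617/2.780 = 0.3459.
φ₁ = arccos(0.3459) ≈ 69.8°.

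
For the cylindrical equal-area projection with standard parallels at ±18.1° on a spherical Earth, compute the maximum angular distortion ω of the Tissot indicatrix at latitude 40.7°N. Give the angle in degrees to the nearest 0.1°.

25.7°

A cylindrical equal-area projection with standard parallel φ₀ has meridian scale h = cos φ / cos φ₀ and parallel scale k = cos φ₀ / cos φ (so areas are preserved, h·k = 1).
At 40.7°: h = 0.7976, k = 1.254; principal scales a = 1.254, b = 0.7976.
sin(ω/2) = (a − b)/(a + b) = 0.4562/2.051 = 0.2224, so ω = 2 arcsin(0.2224) ≈ 25.7°.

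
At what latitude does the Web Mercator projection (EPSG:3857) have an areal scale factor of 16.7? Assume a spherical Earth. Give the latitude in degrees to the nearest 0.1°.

Mercator areal scale is sec²φ.
sec²φ = 16.7  ⇒  cos²φ = 0.05988  ⇒  cos φ = 0.2447.
φ = arccos(0.2447) ≈ 75.8°.

75.8°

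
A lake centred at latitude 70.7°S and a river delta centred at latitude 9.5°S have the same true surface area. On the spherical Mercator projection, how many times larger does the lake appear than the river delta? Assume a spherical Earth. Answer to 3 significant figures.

8.90

Mercator areal scale is sec²φ.
At 70.7°: sec²(70.7°) = 1/0.3305² = 9.154.
At 9.5°: sec²(9.5°) = 1/0.9863² = 1.028.
Ratio = 9.154/1.028 = cos²(9.5°)/cos²(70.7°) ≈ 8.90.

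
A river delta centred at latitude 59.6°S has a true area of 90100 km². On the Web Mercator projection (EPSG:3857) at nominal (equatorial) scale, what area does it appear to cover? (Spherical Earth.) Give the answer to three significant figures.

Mercator is conformal, so the point scale is isotropic: h = k = sec φ = 1/cos φ.
Areal scale = k² = sec²φ = 1/cos²(59.6°) = 1/0.5060² = 3.905.
Apparent area = 90100 × 3.905 ≈ 352000 km².

352000 km²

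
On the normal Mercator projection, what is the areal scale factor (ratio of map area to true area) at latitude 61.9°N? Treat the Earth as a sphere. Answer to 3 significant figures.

For Mercator, h = k = sec φ (a conformal cylindrical projection has a single point scale, 1/cos φ).
Areal scale = k² = sec²φ = 1/cos²(61.9°) = 1/0.4710² = 4.508.

4.51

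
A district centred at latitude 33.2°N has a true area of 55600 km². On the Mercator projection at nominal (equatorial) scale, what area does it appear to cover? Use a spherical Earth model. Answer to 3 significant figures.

For Mercator, h = k = sec φ (a conformal cylindrical projection has a single point scale, 1/cos φ).
Areal scale = k² = sec²φ = 1/cos²(33.2°) = 1/0.8368² = 1.428.
Apparent area = 55600 × 1.428 ≈ 79400 km².

79400 km²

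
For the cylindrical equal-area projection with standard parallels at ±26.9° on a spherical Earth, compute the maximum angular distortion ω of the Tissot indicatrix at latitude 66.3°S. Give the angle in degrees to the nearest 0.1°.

83.0°

A cylindrical equal-area projection with standard parallel φ₀ has meridian scale h = cos φ / cos φ₀ and parallel scale k = cos φ₀ / cos φ (so areas are preserved, h·k = 1).
At 66.3°: h = 0.4507, k = 2.219; principal scales a = 2.219, b = 0.4507.
sin(ω/2) = (a − b)/(a + b) = 1.768/2.669 = 0.6623, so ω = 2 arcsin(0.6623) ≈ 83.0°.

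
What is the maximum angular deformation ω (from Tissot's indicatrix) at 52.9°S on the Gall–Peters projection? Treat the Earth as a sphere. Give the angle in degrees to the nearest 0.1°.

The Gall–Peters projection is cylindrical equal-area with φ₀ = 45°. Cylindrical equal-area (φ₀ = 45°): h = cos φ / cos 45° along meridians, k = cos 45° / cos φ along parallels; h·k = 1.
At 52.9°: h = 0.8531, k = 1.172; principal scales a = 1.172, b = 0.8531.
sin(ω/2) = (a − b)/(a + b) = 0.3192/2.025 = 0.1576, so ω = 2 arcsin(0.1576) ≈ 18.1°.

18.1°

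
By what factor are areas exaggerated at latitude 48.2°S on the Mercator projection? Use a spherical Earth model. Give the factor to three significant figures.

2.25

The Mercator projection is conformal; its linear scale factor is the same in every direction and equals sec φ = 1/cos φ.
Areal scale = k² = sec²φ = 1/cos²(48.2°) = 1/0.6665² = 2.251.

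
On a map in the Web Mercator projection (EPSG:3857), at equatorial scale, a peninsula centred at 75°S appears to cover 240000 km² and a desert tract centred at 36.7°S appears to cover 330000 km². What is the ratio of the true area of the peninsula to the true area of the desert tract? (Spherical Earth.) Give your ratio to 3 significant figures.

Mercator's areal exaggeration is sec²φ; hence true area = (apparent area) · cos²φ.
True area of peninsula: 240000 × cos²(75°) = 240000 × 0.06699 = 16080 km².
True area of desert tract: 330000 × cos²(36.7°) = 330000 × 0.6428 = 212100 km².
Ratio = 16080 / 212100 ≈ 0.0758.

0.0758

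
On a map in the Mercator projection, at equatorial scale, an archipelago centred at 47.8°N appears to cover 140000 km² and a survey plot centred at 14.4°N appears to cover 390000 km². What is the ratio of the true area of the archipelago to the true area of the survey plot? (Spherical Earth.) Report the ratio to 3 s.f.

Since Mercator area scale is 1/cos²φ, the true area equals the apparent area multiplied by cos²φ.
True area of archipelago: 140000 × cos²(47.8°) = 140000 × 0.4512 = 63170 km².
True area of survey plot: 390000 × cos²(14.4°) = 390000 × 0.9382 = 365900 km².
Ratio = 63170 / 365900 ≈ 0.173.

0.173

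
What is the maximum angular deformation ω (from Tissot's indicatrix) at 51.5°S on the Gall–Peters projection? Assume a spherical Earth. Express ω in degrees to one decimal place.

Gall–Peters is a cylindrical equal-area projection with standard parallels at ±45°. For cylindrical equal-area with standard parallel φ₀, h = cos φ / cos φ₀ and k = cos φ₀ / cos φ, so h·k = 1.
At 51.5°: h = 0.8804, k = 1.136; principal scales a = 1.136, b = 0.8804.
sin(ω/2) = (a − b)/(a + b) = 0.2555/2.016 = 0.1267, so ω = 2 arcsin(0.1267) ≈ 14.6°.

14.6°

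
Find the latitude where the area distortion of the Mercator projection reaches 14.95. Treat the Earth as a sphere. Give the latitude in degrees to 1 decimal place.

75.0°

Mercator areal scale is sec²φ.
sec²φ = 14.95  ⇒  cos²φ = 0.06689  ⇒  cos φ = 0.2586.
φ = arccos(0.2586) ≈ 75.0°.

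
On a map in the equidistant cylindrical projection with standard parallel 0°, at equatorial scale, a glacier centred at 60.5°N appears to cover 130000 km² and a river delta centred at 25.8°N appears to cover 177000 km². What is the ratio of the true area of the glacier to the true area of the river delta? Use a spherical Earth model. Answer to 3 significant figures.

Plate carrée has h = 1 and k = sec φ, giving areal scale sec φ; true area = (apparent area) · cos φ.
True area of glacier: 130000 × cos(60.5°) = 130000 × 0.4924 = 64020 km².
True area of river delta: 177000 × cos(25.8°) = 177000 × 0.9003 = 159400 km².
Ratio = 64020 / 159400 ≈ 0.402.

0.402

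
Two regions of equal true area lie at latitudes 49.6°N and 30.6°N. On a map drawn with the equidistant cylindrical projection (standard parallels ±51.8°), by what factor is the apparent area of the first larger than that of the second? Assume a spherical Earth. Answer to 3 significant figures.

In the equirectangular projection with standard parallel φ₀ = 51.8° (x = Rλ cos φ₀, y = Rφ), meridians are true-scale (h = 1) and the parallel scale is k = cos φ₀ / cos φ.
Areal scale at 49.6°: h·k = 1.000 × 0.9542 = 0.9542.
Areal scale at 30.6°: h·k = 1.000 × 0.7185 = 0.7185.
Ratio = 0.9542/0.7185 ≈ 1.33.

1.33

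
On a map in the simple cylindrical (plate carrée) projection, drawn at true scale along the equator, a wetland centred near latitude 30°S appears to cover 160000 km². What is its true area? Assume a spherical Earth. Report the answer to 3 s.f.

139000 km²

In the plate carrée (x = Rλ, y = Rφ), meridians are true-scale (h = 1) and parallels are stretched by k = sec φ.
Areal scale = h·k = 1 × sec φ; at 30°, h = 1.000, k = 1.155, so h·k = 1.155.
True area = apparent / (areal scale) = 160000 / 1.155 ≈ 139000 km².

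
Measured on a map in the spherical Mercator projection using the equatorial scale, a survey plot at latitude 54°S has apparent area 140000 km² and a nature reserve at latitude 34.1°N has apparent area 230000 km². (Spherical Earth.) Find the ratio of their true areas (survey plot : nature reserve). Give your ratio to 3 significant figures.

Mercator's areal exaggeration is sec²φ; hence true area = (apparent area) · cos²φ.
True area of survey plot: 140000 × cos²(54°) = 140000 × 0.3455 = 48370 km².
True area of nature reserve: 230000 × cos²(34.1°) = 230000 × 0.6857 = 157700 km².
Ratio = 48370 / 157700 ≈ 0.307.

0.307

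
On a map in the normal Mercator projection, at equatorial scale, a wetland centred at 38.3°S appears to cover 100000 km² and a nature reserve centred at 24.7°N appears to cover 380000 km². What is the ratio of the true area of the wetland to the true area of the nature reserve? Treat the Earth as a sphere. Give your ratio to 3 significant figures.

On Mercator the areal scale is sec²φ, so true area = apparent × cos²φ.
True area of wetland: 100000 × cos²(38.3°) = 100000 × 0.6159 = 61590 km².
True area of nature reserve: 380000 × cos²(24.7°) = 380000 × 0.8254 = 313600 km².
Ratio = 61590 / 313600 ≈ 0.196.

0.196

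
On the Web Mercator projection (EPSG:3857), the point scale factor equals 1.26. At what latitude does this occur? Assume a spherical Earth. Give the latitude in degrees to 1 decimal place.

37.5°

Mercator scale is k = sec φ = 1/cos φ.
1/cos φ = 1.26  ⇒  cos φ = 0.7937  ⇒  φ = arccos(0.7937) ≈ 37.5°.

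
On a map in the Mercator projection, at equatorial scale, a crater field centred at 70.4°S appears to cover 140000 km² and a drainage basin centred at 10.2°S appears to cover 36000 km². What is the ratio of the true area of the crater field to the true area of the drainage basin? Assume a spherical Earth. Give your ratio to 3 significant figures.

0.452

On Mercator the areal scale is sec²φ, so true area = apparent × cos²φ.
True area of crater field: 140000 × cos²(70.4°) = 140000 × 0.1125 = 15750 km².
True area of drainage basin: 36000 × cos²(10.2°) = 36000 × 0.9686 = 34870 km².
Ratio = 15750 / 34870 ≈ 0.452.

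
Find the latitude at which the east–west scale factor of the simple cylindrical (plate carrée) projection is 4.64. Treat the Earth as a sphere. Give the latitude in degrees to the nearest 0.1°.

Plate carrée: h = 1, k = sec φ along parallels.
sec φ = 4.64  ⇒  cos φ = 0.2155  ⇒  φ ≈ 77.6°.

77.6°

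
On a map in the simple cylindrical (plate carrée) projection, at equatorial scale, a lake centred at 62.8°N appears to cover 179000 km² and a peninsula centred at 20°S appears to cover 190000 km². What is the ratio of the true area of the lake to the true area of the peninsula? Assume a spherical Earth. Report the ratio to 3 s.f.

Plate carrée has h = 1 and k = sec φ, giving areal scale sec φ; true area = (apparent area) · cos φ.
True area of lake: 179000 × cos(62.8°) = 179000 × 0.4571 = 81820 km².
True area of peninsula: 190000 × cos(20°) = 190000 × 0.9397 = 178500 km².
Ratio = 81820 / 178500 ≈ 0.458.

0.458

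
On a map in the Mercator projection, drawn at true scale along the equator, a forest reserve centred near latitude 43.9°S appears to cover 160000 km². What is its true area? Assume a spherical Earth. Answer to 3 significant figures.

Mercator is conformal, so the point scale is isotropic: h = k = sec φ = 1/cos φ.
Areal scale = k² = sec²φ = 1/cos²(43.9°) = 1/0.7206² = 1.926.
True area = apparent / (areal scale) = 160000 / 1.926 ≈ 83100 km².

83100 km²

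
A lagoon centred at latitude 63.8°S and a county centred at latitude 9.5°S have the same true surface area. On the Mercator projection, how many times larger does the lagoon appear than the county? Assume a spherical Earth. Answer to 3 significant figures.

4.99

Mercator areal scale is sec²φ.
At 63.8°: sec²(63.8°) = 1/0.4415² = 5.130.
At 9.5°: sec²(9.5°) = 1/0.9863² = 1.028.
Ratio = 5.130/1.028 = cos²(9.5°)/cos²(63.8°) ≈ 4.99.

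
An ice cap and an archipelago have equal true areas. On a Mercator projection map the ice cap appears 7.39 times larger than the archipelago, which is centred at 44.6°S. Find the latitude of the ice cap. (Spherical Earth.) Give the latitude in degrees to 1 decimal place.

74.8°

On Mercator, (apparent₁)/(apparent₂) = sec²φ₁ / sec²φ₂ when true areas are equal.
cos²φ₂ / cos²φ₁ = 7.39  ⇒  cos φ₁ = cos 44.6° / √7.39 = 0.7120/2.718 = 0.2619.
φ₁ = arccos(0.2619) ≈ 74.8°.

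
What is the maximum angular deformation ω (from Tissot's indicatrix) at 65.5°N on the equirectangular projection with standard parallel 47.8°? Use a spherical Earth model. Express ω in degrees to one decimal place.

27.4°

In the equirectangular projection with standard parallel φ₀ = 47.8° (x = Rλ cos φ₀, y = Rφ), meridians are true-scale (h = 1) and the parallel scale is k = cos φ₀ / cos φ.
At 65.5°: h = 1.000, k = 1.620; principal scales a = 1.620, b = 1.000.
sin(ω/2) = (a − b)/(a + b) = 0.6198/2.620 = 0.2366, so ω = 2 arcsin(0.2366) ≈ 27.4°.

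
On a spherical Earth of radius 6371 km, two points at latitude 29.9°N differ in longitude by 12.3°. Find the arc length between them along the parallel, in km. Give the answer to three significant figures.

1190 km

Arc length along a parallel = R cos φ · Δλ (with Δλ in radians).
= 6371 × cos 29.9° × (12.3° × π/180) = 6371 × 0.8669 × 0.2147 ≈ 1190 km.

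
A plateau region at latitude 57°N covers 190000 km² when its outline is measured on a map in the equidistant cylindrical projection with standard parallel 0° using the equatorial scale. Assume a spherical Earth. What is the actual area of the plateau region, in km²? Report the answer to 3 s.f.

103000 km²

For the equirectangular projection with φ₀ = 0 (plate carrée), h = 1 along meridians and k = sec φ along parallels.
Areal scale = h·k = 1 × sec φ; at 57°, h = 1.000, k = 1.836, so h·k = 1.836.
True area = apparent / (areal scale) = 190000 / 1.836 ≈ 103000 km².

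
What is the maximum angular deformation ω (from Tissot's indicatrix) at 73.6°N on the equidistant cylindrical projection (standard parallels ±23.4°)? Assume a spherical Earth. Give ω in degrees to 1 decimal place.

63.9°

With standard parallel φ₀ = 23.4°, the equirectangular projection gives x = Rλ cos φ₀, y = Rφ, so h = 1 and k = cos 23.4° / cos φ.
At 73.6°: h = 1.000, k = 3.251; principal scales a = 3.251, b = 1.000.
sin(ω/2) = (a − b)/(a + b) = 2.251/4.251 = 0.5295, so ω = 2 arcsin(0.5295) ≈ 63.9°.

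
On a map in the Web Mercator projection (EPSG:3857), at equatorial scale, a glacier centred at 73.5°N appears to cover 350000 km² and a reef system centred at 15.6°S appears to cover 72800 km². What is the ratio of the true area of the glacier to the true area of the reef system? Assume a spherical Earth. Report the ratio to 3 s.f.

Since Mercator area scale is 1/cos²φ, the true area equals the apparent area multiplied by cos²φ.
True area of glacier: 350000 × cos²(73.5°) = 350000 × 0.08066 = 28230 km².
True area of reef system: 72800 × cos²(15.6°) = 72800 × 0.9277 = 67540 km².
Ratio = 28230 / 67540 ≈ 0.418.

0.418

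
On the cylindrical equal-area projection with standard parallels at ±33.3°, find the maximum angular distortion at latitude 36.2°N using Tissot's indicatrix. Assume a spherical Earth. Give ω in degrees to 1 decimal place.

Cylindrical equal-area (φ₀ = 33.3°): h = cos φ / cos 33.3° along meridians, k = cos 33.3° / cos φ along parallels; h·k = 1.
At 36.2°: h = 0.9655, k = 1.036; principal scales a = 1.036, b = 0.9655.
sin(ω/2) = (a − b)/(a + b) = 0.07026/2.001 = 0.03511, so ω = 2 arcsin(0.03511) ≈ 4.0°.

4.0°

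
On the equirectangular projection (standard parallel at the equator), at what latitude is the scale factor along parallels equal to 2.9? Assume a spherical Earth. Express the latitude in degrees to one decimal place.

Plate carrée: h = 1, k = sec φ along parallels.
sec φ = 2.9  ⇒  cos φ = 0.3448  ⇒  φ ≈ 69.8°.

69.8°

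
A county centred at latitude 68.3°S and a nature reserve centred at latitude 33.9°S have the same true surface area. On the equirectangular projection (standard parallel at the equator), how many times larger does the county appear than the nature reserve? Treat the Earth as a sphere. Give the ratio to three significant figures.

2.24

For the equirectangular projection with φ₀ = 0 (plate carrée), h = 1 along meridians and k = sec φ along parallels.
Areal scale at 68.3°: h·k = 1.000 × 2.705 = 2.705.
Areal scale at 33.9°: h·k = 1.000 × 1.205 = 1.205.
Ratio = 2.705/1.205 ≈ 2.24.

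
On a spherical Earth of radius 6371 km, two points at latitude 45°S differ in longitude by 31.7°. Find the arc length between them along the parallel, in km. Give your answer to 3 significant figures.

Arc length along a parallel = R cos φ · Δλ (with Δλ in radians).
= 6371 × cos 45° × (31.7° × π/180) = 6371 × 0.7071 × 0.5533 ≈ 2490 km.

2490 km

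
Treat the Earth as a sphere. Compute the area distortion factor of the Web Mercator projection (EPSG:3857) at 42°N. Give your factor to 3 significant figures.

1.81

The Mercator projection is conformal; its linear scale factor is the same in every direction and equals sec φ = 1/cos φ.
Areal scale = k² = sec²φ = 1/cos²(42°) = 1/0.7431² = 1.811.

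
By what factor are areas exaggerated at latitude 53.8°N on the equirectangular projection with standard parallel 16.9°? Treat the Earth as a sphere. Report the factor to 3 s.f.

1.62

In the equirectangular projection with standard parallel φ₀ = 16.9° (x = Rλ cos φ₀, y = Rφ), meridians are true-scale (h = 1) and the parallel scale is k = cos φ₀ / cos φ.
Areal scale = h·k = 1 × cos φ₀ / cos φ; at 53.8°, h = 1.000, k = 1.620, so h·k = 1.620.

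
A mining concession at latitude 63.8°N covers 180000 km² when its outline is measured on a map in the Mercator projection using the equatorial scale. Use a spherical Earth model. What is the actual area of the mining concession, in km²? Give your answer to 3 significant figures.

Mercator is conformal, so the point scale is isotropic: h = k = sec φ = 1/cos φ.
Areal scale = k² = sec²φ = 1/cos²(63.8°) = 1/0.4415² = 5.130.
True area = apparent / (areal scale) = 180000 / 5.130 ≈ 35100 km².

35100 km²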